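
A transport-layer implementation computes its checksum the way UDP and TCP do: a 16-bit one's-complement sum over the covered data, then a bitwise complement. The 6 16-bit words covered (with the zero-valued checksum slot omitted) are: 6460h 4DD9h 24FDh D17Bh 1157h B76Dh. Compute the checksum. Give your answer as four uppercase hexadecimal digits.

8E88

One's-complement addition (fold any carry out of bit 15 back into bit 0):
  0x6460 + 0x4DD9 = 0x0B239
  0xB239 + 0x24FD = 0x0D736
  0xD736 + 0xD17B = 0x1A8B1 → wrap carry → 0xA8B2
  0xA8B2 + 0x1157 = 0x0BA09
  0xBA09 + 0xB76D = 0x17176 → wrap carry → 0x7177
One's-complement sum = 0x7177.
Checksum = ~0x7177 & 0xFFFF = 0x8E88.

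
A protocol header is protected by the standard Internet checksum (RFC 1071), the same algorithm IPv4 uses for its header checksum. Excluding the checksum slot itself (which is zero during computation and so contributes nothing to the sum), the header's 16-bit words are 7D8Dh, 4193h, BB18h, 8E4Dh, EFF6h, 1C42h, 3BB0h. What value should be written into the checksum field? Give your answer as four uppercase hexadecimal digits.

One's-complement addition (fold any carry out of bit 15 back into bit 0):
  0x7D8D + 0x4193 = 0x0BF20
  0xBF20 + 0xBB18 = 0x17A38 → wrap carry → 0x7A39
  0x7A39 + 0x8E4D = 0x10886 → wrap carry → 0x0887
  0x0887 + 0xEFF6 = 0x0F87D
  0xF87D + 0x1C42 = 0x114BF → wrap carry → 0x14C0
  0x14C0 + 0x3BB0 = 0x05070
One's-complement sum = 0x5070.
Checksum = ~0x5070 & 0xFFFF = 0xAF8F.

AF8F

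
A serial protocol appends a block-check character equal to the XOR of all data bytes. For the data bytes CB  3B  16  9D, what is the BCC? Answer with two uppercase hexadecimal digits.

7B

XOR the bytes together:
  start with 0xCB
  0xCB ⊕ 0x3B = 0xF0
  0xF0 ⊕ 0x16 = 0xE6
  0xE6 ⊕ 0x9D = 0x7B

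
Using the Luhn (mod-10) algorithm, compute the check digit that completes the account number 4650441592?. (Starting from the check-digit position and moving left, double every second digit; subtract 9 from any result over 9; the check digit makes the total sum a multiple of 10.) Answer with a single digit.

1

Partial digits right→left: 2 9 5 1 4 4 0 5 6 4
Double every second digit counting from the check-digit position (so the 1st, 3rd, 5th, ... of the partial from the right).
  doubled (with −9 where >9): 4 1 8 0 3 → sum 16
  kept as-is: 9 1 4 5 4 → sum 23
Total = 16 + 23 = 39.
Check digit = (10 − (39 mod 10)) mod 10 = 1.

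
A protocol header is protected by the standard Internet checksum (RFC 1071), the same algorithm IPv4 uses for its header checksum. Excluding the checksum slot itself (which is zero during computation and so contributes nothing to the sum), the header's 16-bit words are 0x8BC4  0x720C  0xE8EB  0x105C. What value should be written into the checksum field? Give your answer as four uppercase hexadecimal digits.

One's-complement addition (fold any carry out of bit 15 back into bit 0):
  0x8BC4 + 0x720C = 0x0FDD0
  0xFDD0 + 0xE8EB = 0x1E6BB → wrap carry → 0xE6BC
  0xE6BC + 0x105C = 0x0F718
One's-complement sum = 0xF718.
Checksum = ~0xF718 & 0xFFFF = 0x08E7.

08E7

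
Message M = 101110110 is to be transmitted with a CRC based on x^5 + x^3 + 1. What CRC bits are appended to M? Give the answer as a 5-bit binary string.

Append 5 zeros: 10111011000000. Divide by 101001 (XOR where the leading bit is 1):
  pos 0: 101110 XOR 101001 = 000111
  pos 3: 111110 XOR 101001 = 010111
  pos 4: 101110 XOR 101001 = 000111
  pos 7: 111000 XOR 101001 = 010001
  pos 8: 100010 XOR 101001 = 001011
Remainder (last 5 bits) = 01011. This is the CRC / FCS.

01011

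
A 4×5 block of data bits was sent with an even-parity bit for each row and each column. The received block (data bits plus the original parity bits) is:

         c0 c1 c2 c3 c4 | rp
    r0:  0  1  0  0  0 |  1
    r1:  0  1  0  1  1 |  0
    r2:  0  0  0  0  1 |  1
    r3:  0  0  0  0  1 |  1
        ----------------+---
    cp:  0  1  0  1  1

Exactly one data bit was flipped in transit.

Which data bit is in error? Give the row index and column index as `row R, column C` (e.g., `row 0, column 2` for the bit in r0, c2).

Recompute each row's even parity and compare to rp:
  r0: data parity 1, sent rp 1 → ok
  r1: data parity 1, sent rp 0 → mismatch
  r2: data parity 1, sent rp 1 → ok
  r3: data parity 1, sent rp 1 → ok
Recompute each column's even parity and compare to cp:
  c0: data parity 0, sent cp 0 → ok
  c1: data parity 0, sent cp 1 → mismatch
  c2: data parity 0, sent cp 0 → ok
  c3: data parity 1, sent cp 1 → ok
  c4: data parity 1, sent cp 1 → ok
Exactly one row (r1) and one column (c1) fail → the flipped bit is at their intersection.

row 1, column 1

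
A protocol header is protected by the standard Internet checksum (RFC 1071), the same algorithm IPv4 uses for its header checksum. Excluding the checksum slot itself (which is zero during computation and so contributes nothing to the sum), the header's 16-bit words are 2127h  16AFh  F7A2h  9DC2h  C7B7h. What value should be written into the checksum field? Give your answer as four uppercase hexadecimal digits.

One's-complement addition (fold any carry out of bit 15 back into bit 0):
  0x2127 + 0x16AF = 0x037D6
  0x37D6 + 0xF7A2 = 0x12F78 → wrap carry → 0x2F79
  0x2F79 + 0x9DC2 = 0x0CD3B
  0xCD3B + 0xC7B7 = 0x194F2 → wrap carry → 0x94F3
One's-complement sum = 0x94F3.
Checksum = ~0x94F3 & 0xFFFF = 0x6B0C.

6B0C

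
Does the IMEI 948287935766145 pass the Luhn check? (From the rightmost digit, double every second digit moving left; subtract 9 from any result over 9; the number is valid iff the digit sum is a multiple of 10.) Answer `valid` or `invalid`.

valid

From the right, keep odd positions and double even positions (subtract 9 from any doubled value over 9):
  doubled (positions 2,4,...): 8 3 5 6 5 4 8 → sum 39
  kept (positions 1,3,...): 5 1 6 5 9 8 8 9 → sum 51
Total = 90.
90 mod 10 = 0, so the number is valid.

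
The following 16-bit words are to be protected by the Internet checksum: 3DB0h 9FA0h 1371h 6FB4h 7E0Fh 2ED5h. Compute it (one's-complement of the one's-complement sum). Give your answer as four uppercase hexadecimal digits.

One's-complement addition (fold any carry out of bit 15 back into bit 0):
  0x3DB0 + 0x9FA0 = 0x0DD50
  0xDD50 + 0x1371 = 0x0F0C1
  0xF0C1 + 0x6FB4 = 0x16075 → wrap carry → 0x6076
  0x6076 + 0x7E0F = 0x0DE85
  0xDE85 + 0x2ED5 = 0x10D5A → wrap carry → 0x0D5B
One's-complement sum = 0x0D5B.
Checksum = ~0x0D5B & 0xFFFF = 0xF2A4.

F2A4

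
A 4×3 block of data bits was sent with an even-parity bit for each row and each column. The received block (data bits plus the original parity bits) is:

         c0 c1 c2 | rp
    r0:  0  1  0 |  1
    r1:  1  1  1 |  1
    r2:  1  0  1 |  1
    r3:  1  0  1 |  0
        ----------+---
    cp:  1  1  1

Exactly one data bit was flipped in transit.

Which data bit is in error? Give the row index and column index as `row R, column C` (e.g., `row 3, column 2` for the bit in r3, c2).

Recompute each row's even parity and compare to rp:
  r0: data parity 1, sent rp 1 → ok
  r1: data parity 1, sent rp 1 → ok
  r2: data parity 0, sent rp 1 → mismatch
  r3: data parity 0, sent rp 0 → ok
Recompute each column's even parity and compare to cp:
  c0: data parity 1, sent cp 1 → ok
  c1: data parity 0, sent cp 1 → mismatch
  c2: data parity 1, sent cp 1 → ok
Exactly one row (r2) and one column (c1) fail → the flipped bit is at their intersection.

row 2, column 1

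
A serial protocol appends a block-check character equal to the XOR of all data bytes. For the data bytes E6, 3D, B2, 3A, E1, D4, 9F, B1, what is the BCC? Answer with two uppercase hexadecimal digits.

48

XOR the bytes together:
  start with 0xE6
  0xE6 ⊕ 0x3D = 0xDB
  0xDB ⊕ 0xB2 = 0x69
  0x69 ⊕ 0x3A = 0x53
  0x53 ⊕ 0xE1 = 0xB2
  0xB2 ⊕ 0xD4 = 0x66
  0x66 ⊕ 0x9F = 0xF9
  0xF9 ⊕ 0xB1 = 0x48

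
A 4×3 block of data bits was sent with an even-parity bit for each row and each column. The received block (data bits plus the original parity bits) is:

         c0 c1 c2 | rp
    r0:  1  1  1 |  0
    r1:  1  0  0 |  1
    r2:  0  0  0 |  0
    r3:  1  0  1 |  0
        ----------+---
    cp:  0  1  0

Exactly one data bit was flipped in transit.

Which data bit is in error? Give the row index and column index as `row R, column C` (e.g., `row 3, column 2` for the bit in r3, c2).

row 0, column 0

Recompute each row's even parity and compare to rp:
  r0: data parity 1, sent rp 0 → mismatch
  r1: data parity 1, sent rp 1 → ok
  r2: data parity 0, sent rp 0 → ok
  r3: data parity 0, sent rp 0 → ok
Recompute each column's even parity and compare to cp:
  c0: data parity 1, sent cp 0 → mismatch
  c1: data parity 1, sent cp 1 → ok
  c2: data parity 0, sent cp 0 → ok
Exactly one row (r0) and one column (c0) fail → the flipped bit is at their intersection.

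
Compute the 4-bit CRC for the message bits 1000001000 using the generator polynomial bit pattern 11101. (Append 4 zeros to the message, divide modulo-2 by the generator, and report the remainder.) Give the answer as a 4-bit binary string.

1111

Append 4 zeros: 10000010000000. Divide by 11101 (XOR where the leading bit is 1):
  pos 0: 10000 XOR 11101 = 01101
  pos 1: 11010 XOR 11101 = 00111
  pos 3: 11110 XOR 11101 = 00011
  pos 6: 11000 XOR 11101 = 00101
  pos 8: 10100 XOR 11101 = 01001
  pos 9: 10010 XOR 11101 = 01111
Remainder (last 4 bits) = 1111. This is the CRC / FCS.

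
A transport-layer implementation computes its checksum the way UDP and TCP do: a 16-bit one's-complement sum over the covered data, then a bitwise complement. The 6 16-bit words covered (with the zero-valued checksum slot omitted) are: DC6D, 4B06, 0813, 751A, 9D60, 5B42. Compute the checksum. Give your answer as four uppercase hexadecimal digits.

62BB

One's-complement addition (fold any carry out of bit 15 back into bit 0):
  0xDC6D + 0x4B06 = 0x12773 → wrap carry → 0x2774
  0x2774 + 0x0813 = 0x02F87
  0x2F87 + 0x751A = 0x0A4A1
  0xA4A1 + 0x9D60 = 0x14201 → wrap carry → 0x4202
  0x4202 + 0x5B42 = 0x09D44
One's-complement sum = 0x9D44.
Checksum = ~0x9D44 & 0xFFFF = 0x62BB.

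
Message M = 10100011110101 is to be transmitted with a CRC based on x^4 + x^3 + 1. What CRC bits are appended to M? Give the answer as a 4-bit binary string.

Append 4 zeros: 101000111101010000. Divide by 11001 (XOR where the leading bit is 1):
  pos 0: 10100 XOR 11001 = 01101
  pos 1: 11010 XOR 11001 = 00011
  pos 4: 11111 XOR 11001 = 00110
  pos 6: 11010 XOR 11001 = 00011
  pos 9: 11101 XOR 11001 = 00100
  pos 11: 10000 XOR 11001 = 01001
  pos 12: 10010 XOR 11001 = 01011
  pos 13: 10110 XOR 11001 = 01111
Remainder (last 4 bits) = 1111. This is the CRC / FCS.

1111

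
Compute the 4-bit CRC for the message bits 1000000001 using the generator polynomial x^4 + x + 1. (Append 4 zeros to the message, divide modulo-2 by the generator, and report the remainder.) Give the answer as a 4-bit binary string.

1110

Append 4 zeros: 10000000010000. Divide by 10011 (XOR where the leading bit is 1):
  pos 0: 10000 XOR 10011 = 00011
  pos 3: 11000 XOR 10011 = 01011
  pos 4: 10110 XOR 10011 = 00101
  pos 6: 10110 XOR 10011 = 00101
  pos 8: 10100 XOR 10011 = 00111
Remainder (last 4 bits) = 1110. This is the CRC / FCS.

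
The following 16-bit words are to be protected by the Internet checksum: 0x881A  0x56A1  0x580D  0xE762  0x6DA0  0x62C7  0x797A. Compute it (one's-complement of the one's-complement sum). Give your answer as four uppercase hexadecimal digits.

97F1

One's-complement addition (fold any carry out of bit 15 back into bit 0):
  0x881A + 0x56A1 = 0x0DEBB
  0xDEBB + 0x580D = 0x136C8 → wrap carry → 0x36C9
  0x36C9 + 0xE762 = 0x11E2B → wrap carry → 0x1E2C
  0x1E2C + 0x6DA0 = 0x08BCC
  0x8BCC + 0x62C7 = 0x0EE93
  0xEE93 + 0x797A = 0x1680D → wrap carry → 0x680E
One's-complement sum = 0x680E.
Checksum = ~0x680E & 0xFFFF = 0x97F1.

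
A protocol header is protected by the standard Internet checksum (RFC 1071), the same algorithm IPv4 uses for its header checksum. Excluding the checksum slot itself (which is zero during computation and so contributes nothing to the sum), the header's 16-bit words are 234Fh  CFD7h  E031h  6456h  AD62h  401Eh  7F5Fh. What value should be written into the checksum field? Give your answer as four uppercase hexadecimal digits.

One's-complement addition (fold any carry out of bit 15 back into bit 0):
  0x234F + 0xCFD7 = 0x0F326
  0xF326 + 0xE031 = 0x1D357 → wrap carry → 0xD358
  0xD358 + 0x6456 = 0x137AE → wrap carry → 0x37AF
  0x37AF + 0xAD62 = 0x0E511
  0xE511 + 0x401E = 0x1252F → wrap carry → 0x2530
  0x2530 + 0x7F5F = 0x0A48F
One's-complement sum = 0xA48F.
Checksum = ~0xA48F & 0xFFFF = 0x5B70.

5B70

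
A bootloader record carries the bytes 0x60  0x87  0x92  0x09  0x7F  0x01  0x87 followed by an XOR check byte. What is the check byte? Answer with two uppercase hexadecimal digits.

XOR the bytes together:
  start with 0x60
  0x60 ⊕ 0x87 = 0xE7
  0xE7 ⊕ 0x92 = 0x75
  0x75 ⊕ 0x09 = 0x7C
  0x7C ⊕ 0x7F = 0x03
  0x03 ⊕ 0x01 = 0x02
  0x02 ⊕ 0x87 = 0x85

85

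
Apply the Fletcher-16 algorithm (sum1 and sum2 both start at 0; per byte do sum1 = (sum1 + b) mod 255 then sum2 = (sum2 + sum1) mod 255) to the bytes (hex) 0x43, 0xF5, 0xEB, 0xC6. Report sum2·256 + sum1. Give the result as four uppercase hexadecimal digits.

8DEB

Running sums (mod 255):
  after byte 0 (0x43): sum1=67, sum2=67
  after byte 1 (0xF5): sum1=57, sum2=124
  after byte 2 (0xEB): sum1=37, sum2=161
  after byte 3 (0xC6): sum1=235, sum2=141
Checksum = sum2·256 + sum1 = 141·256 + 235 = 36331 = 0x8DEB.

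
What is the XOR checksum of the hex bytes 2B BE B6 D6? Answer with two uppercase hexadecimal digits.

F5

XOR the bytes together:
  start with 0x2B
  0x2B ⊕ 0xBE = 0x95
  0x95 ⊕ 0xB6 = 0x23
  0x23 ⊕ 0xD6 = 0xF5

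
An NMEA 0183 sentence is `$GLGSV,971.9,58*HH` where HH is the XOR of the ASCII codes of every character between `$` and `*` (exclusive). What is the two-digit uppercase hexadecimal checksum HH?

XOR the ASCII codes of the payload characters:
  'G' = 0x47 → acc = 0x47
  'L' = 0x4C → acc = 0x0B
  'G' = 0x47 → acc = 0x4C
  'S' = 0x53 → acc = 0x1F
  'V' = 0x56 → acc = 0x49
  ',' = 0x2C → acc = 0x65
  '9' = 0x39 → acc = 0x5C
  '7' = 0x37 → acc = 0x6B
  '1' = 0x31 → acc = 0x5A
  '.' = 0x2E → acc = 0x74
  '9' = 0x39 → acc = 0x4D
  ',' = 0x2C → acc = 0x61
  '5' = 0x35 → acc = 0x54
  '8' = 0x38 → acc = 0x6C
Checksum = 0x6C.

6C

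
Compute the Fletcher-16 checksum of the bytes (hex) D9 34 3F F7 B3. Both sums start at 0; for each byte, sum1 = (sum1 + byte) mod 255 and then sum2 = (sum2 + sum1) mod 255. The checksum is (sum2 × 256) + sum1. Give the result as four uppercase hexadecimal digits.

Running sums (mod 255):
  after byte 0 (D9): sum1=217, sum2=217
  after byte 1 (34): sum1=14, sum2=231
  after byte 2 (3F): sum1=77, sum2=53
  after byte 3 (F7): sum1=69, sum2=122
  after byte 4 (B3): sum1=248, sum2=115
Checksum = sum2·256 + sum1 = 115·256 + 248 = 29688 = 0x73F8.

73F8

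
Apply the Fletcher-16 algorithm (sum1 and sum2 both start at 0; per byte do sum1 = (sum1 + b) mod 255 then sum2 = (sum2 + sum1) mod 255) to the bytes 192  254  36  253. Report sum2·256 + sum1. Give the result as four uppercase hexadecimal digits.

Running sums (mod 255):
  after byte 0 (192): sum1=192, sum2=192
  after byte 1 (254): sum1=191, sum2=128
  after byte 2 (36): sum1=227, sum2=100
  after byte 3 (253): sum1=225, sum2=70
Checksum = sum2·256 + sum1 = 70·256 + 225 = 18145 = 0x46E1.

46E1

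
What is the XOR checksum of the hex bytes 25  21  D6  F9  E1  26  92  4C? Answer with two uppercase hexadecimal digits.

XOR the bytes together:
  start with 0x25
  0x25 ⊕ 0x21 = 0x04
  0x04 ⊕ 0xD6 = 0xD2
  0xD2 ⊕ 0xF9 = 0x2B
  0x2B ⊕ 0xE1 = 0xCA
  0xCA ⊕ 0x26 = 0xEC
  0xEC ⊕ 0x92 = 0x7E
  0x7E ⊕ 0x4C = 0x32

32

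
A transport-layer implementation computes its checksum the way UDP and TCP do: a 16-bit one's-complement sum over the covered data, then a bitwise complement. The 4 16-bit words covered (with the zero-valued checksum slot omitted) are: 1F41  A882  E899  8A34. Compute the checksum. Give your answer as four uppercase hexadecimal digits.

One's-complement addition (fold any carry out of bit 15 back into bit 0):
  0x1F41 + 0xA882 = 0x0C7C3
  0xC7C3 + 0xE899 = 0x1B05C → wrap carry → 0xB05D
  0xB05D + 0x8A34 = 0x13A91 → wrap carry → 0x3A92
One's-complement sum = 0x3A92.
Checksum = ~0x3A92 & 0xFFFF = 0xC56D.

C56D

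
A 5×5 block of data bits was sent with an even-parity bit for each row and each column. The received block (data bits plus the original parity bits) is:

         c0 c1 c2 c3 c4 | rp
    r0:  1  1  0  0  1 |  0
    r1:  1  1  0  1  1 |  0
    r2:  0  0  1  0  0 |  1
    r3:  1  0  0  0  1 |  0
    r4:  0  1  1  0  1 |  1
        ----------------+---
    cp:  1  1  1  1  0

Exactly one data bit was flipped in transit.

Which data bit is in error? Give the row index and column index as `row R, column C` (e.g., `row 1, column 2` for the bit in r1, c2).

Recompute each row's even parity and compare to rp:
  r0: data parity 1, sent rp 0 → mismatch
  r1: data parity 0, sent rp 0 → ok
  r2: data parity 1, sent rp 1 → ok
  r3: data parity 0, sent rp 0 → ok
  r4: data parity 1, sent rp 1 → ok
Recompute each column's even parity and compare to cp:
  c0: data parity 1, sent cp 1 → ok
  c1: data parity 1, sent cp 1 → ok
  c2: data parity 0, sent cp 1 → mismatch
  c3: data parity 1, sent cp 1 → ok
  c4: data parity 0, sent cp 0 → ok
Exactly one row (r0) and one column (c2) fail → the flipped bit is at their intersection.

row 0, column 2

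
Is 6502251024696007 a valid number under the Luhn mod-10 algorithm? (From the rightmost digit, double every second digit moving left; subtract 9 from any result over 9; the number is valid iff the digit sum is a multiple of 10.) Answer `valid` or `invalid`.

invalid

From the right, keep odd positions and double even positions (subtract 9 from any doubled value over 9):
  doubled (positions 2,4,...): 0 3 3 4 2 4 0 3 → sum 19
  kept (positions 1,3,...): 7 0 9 4 0 5 2 5 → sum 32
Total = 51.
51 mod 10 = 1, so the number is invalid.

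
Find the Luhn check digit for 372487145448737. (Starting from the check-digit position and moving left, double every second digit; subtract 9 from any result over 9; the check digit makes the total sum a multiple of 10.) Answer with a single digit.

5

Partial digits right→left: 7 3 7 8 4 4 5 4 1 7 8 4 2 7 3
Double every second digit counting from the check-digit position (so the 1st, 3rd, 5th, ... of the partial from the right).
  doubled (with −9 where >9): 5 5 8 1 2 7 4 6 → sum 38
  kept as-is: 3 8 4 4 7 4 7 → sum 37
Total = 38 + 37 = 75.
Check digit = (10 − (75 mod 10)) mod 10 = 5.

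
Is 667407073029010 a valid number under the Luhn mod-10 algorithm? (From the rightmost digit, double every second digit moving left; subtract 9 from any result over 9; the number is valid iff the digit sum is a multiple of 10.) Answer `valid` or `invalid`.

valid

From the right, keep odd positions and double even positions (subtract 9 from any doubled value over 9):
  doubled (positions 2,4,...): 2 9 0 5 5 8 3 → sum 32
  kept (positions 1,3,...): 0 0 2 3 0 0 7 6 → sum 18
Total = 50.
50 mod 10 = 0, so the number is valid.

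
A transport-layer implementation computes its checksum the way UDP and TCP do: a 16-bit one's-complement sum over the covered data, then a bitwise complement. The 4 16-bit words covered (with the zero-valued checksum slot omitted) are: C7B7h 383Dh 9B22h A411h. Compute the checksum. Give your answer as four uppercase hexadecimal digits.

C0D6

One's-complement addition (fold any carry out of bit 15 back into bit 0):
  0xC7B7 + 0x383D = 0x0FFF4
  0xFFF4 + 0x9B22 = 0x19B16 → wrap carry → 0x9B17
  0x9B17 + 0xA411 = 0x13F28 → wrap carry → 0x3F29
One's-complement sum = 0x3F29.
Checksum = ~0x3F29 & 0xFFFF = 0xC0D6.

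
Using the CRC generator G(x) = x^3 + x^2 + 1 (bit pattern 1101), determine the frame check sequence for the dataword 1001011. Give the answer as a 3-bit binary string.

000

Append 3 zeros: 1001011000. Divide by 1101 (XOR where the leading bit is 1):
  pos 0: 1001 XOR 1101 = 0100
  pos 1: 1000 XOR 1101 = 0101
  pos 2: 1011 XOR 1101 = 0110
  pos 3: 1101 XOR 1101 = 0000
Remainder (last 3 bits) = 000. This is the CRC / FCS.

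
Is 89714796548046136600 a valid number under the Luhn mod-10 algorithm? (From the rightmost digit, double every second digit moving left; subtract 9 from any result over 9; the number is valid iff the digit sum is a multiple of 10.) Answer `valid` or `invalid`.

invalid

From the right, keep odd positions and double even positions (subtract 9 from any doubled value over 9):
  doubled (positions 2,4,...): 0 3 2 8 7 1 9 8 5 7 → sum 50
  kept (positions 1,3,...): 0 6 3 6 0 4 6 7 1 9 → sum 42
Total = 92.
92 mod 10 = 2, so the number is invalid.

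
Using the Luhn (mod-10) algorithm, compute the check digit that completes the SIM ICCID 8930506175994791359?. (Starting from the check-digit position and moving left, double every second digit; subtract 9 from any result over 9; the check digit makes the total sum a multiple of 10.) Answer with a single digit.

0

Partial digits right→left: 9 5 3 1 9 7 4 9 9 5 7 1 6 0 5 0 3 9 8
Double every second digit counting from the check-digit position (so the 1st, 3rd, 5th, ... of the partial from the right).
  doubled (with −9 where >9): 9 6 9 8 9 5 3 1 6 7 → sum 63
  kept as-is: 5 1 7 9 5 1 0 0 9 → sum 37
Total = 63 + 37 = 100.
Check digit = (10 − (100 mod 10)) mod 10 = 0.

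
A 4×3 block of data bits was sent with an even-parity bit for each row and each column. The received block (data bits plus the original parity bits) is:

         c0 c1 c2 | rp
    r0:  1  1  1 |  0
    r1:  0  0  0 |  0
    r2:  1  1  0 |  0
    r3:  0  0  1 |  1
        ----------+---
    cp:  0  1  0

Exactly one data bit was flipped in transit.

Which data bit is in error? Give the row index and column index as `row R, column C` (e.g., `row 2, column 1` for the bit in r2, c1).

row 0, column 1

Recompute each row's even parity and compare to rp:
  r0: data parity 1, sent rp 0 → mismatch
  r1: data parity 0, sent rp 0 → ok
  r2: data parity 0, sent rp 0 → ok
  r3: data parity 1, sent rp 1 → ok
Recompute each column's even parity and compare to cp:
  c0: data parity 0, sent cp 0 → ok
  c1: data parity 0, sent cp 1 → mismatch
  c2: data parity 0, sent cp 0 → ok
Exactly one row (r0) and one column (c1) fail → the flipped bit is at their intersection.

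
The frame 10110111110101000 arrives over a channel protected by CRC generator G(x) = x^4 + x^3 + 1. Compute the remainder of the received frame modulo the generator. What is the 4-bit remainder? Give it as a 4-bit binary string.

0000

Modulo-2 division of 10110111110101000 by 11001:
  pos 0: 10110 XOR 11001 = 01111
  pos 1: 11111 XOR 11001 = 00110
  pos 3: 11011 XOR 11001 = 00010
  pos 6: 10110 XOR 11001 = 01111
  pos 7: 11111 XOR 11001 = 00110
  pos 9: 11001 XOR 11001 = 00000
Remainder = 0000 (zero — the frame passes the CRC check).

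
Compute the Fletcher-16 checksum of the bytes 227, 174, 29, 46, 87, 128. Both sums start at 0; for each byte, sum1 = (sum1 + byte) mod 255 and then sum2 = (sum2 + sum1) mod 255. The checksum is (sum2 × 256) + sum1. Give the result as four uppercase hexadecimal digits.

EEB5

Running sums (mod 255):
  after byte 0 (227): sum1=227, sum2=227
  after byte 1 (174): sum1=146, sum2=118
  after byte 2 (29): sum1=175, sum2=38
  after byte 3 (46): sum1=221, sum2=4
  after byte 4 (87): sum1=53, sum2=57
  after byte 5 (128): sum1=181, sum2=238
Checksum = sum2·256 + sum1 = 238·256 + 181 = 61109 = 0xEEB5.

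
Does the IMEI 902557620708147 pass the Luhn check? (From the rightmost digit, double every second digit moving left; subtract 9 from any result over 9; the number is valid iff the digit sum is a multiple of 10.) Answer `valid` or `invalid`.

From the right, keep odd positions and double even positions (subtract 9 from any doubled value over 9):
  doubled (positions 2,4,...): 8 7 5 4 5 1 0 → sum 30
  kept (positions 1,3,...): 7 1 0 0 6 5 2 9 → sum 30
Total = 60.
60 mod 10 = 0, so the number is valid.

valid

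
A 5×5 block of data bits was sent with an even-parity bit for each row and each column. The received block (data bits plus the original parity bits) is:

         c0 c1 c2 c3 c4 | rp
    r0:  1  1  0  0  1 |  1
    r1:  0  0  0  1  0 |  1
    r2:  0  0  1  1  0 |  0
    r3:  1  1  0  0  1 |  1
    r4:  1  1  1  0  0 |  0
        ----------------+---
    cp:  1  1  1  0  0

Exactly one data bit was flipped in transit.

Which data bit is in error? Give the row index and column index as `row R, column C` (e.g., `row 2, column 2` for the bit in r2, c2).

row 4, column 2

Recompute each row's even parity and compare to rp:
  r0: data parity 1, sent rp 1 → ok
  r1: data parity 1, sent rp 1 → ok
  r2: data parity 0, sent rp 0 → ok
  r3: data parity 1, sent rp 1 → ok
  r4: data parity 1, sent rp 0 → mismatch
Recompute each column's even parity and compare to cp:
  c0: data parity 1, sent cp 1 → ok
  c1: data parity 1, sent cp 1 → ok
  c2: data parity 0, sent cp 1 → mismatch
  c3: data parity 0, sent cp 0 → ok
  c4: data parity 0, sent cp 0 → ok
Exactly one row (r4) and one column (c2) fail → the flipped bit is at their intersection.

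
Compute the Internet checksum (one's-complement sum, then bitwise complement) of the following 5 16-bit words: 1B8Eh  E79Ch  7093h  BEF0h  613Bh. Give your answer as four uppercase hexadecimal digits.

6C15

One's-complement addition (fold any carry out of bit 15 back into bit 0):
  0x1B8E + 0xE79C = 0x1032A → wrap carry → 0x032B
  0x032B + 0x7093 = 0x073BE
  0x73BE + 0xBEF0 = 0x132AE → wrap carry → 0x32AF
  0x32AF + 0x613B = 0x093EA
One's-complement sum = 0x93EA.
Checksum = ~0x93EA & 0xFFFF = 0x6C15.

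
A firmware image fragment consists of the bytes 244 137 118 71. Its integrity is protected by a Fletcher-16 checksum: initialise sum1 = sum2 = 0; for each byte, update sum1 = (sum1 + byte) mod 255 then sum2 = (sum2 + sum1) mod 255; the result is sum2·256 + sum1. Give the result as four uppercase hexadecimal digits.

Running sums (mod 255):
  after byte 0 (244): sum1=244, sum2=244
  after byte 1 (137): sum1=126, sum2=115
  after byte 2 (118): sum1=244, sum2=104
  after byte 3 (71): sum1=60, sum2=164
Checksum = sum2·256 + sum1 = 164·256 + 60 = 42044 = 0xA43C.

A43C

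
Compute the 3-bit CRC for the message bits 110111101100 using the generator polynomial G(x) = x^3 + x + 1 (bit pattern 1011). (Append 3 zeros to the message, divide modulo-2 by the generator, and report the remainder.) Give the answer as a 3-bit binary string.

Append 3 zeros: 110111101100000. Divide by 1011 (XOR where the leading bit is 1):
  pos 0: 1101 XOR 1011 = 0110
  pos 1: 1101 XOR 1011 = 0110
  pos 2: 1101 XOR 1011 = 0110
  pos 3: 1101 XOR 1011 = 0110
  pos 4: 1100 XOR 1011 = 0111
  pos 5: 1111 XOR 1011 = 0100
  pos 6: 1001 XOR 1011 = 0010
  pos 8: 1000 XOR 1011 = 0011
  pos 10: 1100 XOR 1011 = 0111
  pos 11: 1110 XOR 1011 = 0101
Remainder (last 3 bits) = 101. This is the CRC / FCS.

101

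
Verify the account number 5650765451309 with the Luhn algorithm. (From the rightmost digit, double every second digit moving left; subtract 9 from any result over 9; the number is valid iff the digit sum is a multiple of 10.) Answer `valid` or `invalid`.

From the right, keep odd positions and double even positions (subtract 9 from any doubled value over 9):
  doubled (positions 2,4,...): 0 2 8 3 0 3 → sum 16
  kept (positions 1,3,...): 9 3 5 5 7 5 5 → sum 39
Total = 55.
55 mod 10 = 5, so the number is invalid.

invalid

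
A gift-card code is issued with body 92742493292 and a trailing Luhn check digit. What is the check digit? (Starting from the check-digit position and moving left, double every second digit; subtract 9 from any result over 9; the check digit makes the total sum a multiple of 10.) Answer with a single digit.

Partial digits right→left: 2 9 2 3 9 4 2 4 7 2 9
Double every second digit counting from the check-digit position (so the 1st, 3rd, 5th, ... of the partial from the right).
  doubled (with −9 where >9): 4 4 9 4 5 9 → sum 35
  kept as-is: 9 3 4 4 2 → sum 22
Total = 35 + 22 = 57.
Check digit = (10 − (57 mod 10)) mod 10 = 3.

3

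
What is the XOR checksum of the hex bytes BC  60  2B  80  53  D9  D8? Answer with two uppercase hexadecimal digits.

25

XOR the bytes together:
  start with 0xBC
  0xBC ⊕ 0x60 = 0xDC
  0xDC ⊕ 0x2B = 0xF7
  0xF7 ⊕ 0x80 = 0x77
  0x77 ⊕ 0x53 = 0x24
  0x24 ⊕ 0xD9 = 0xFD
  0xFD ⊕ 0xD8 = 0x25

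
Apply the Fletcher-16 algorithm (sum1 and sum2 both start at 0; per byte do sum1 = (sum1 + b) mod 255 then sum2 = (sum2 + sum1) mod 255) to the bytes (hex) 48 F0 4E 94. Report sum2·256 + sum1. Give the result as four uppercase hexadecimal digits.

251C

Running sums (mod 255):
  after byte 0 (48): sum1=72, sum2=72
  after byte 1 (F0): sum1=57, sum2=129
  after byte 2 (4E): sum1=135, sum2=9
  after byte 3 (94): sum1=28, sum2=37
Checksum = sum2·256 + sum1 = 37·256 + 28 = 9500 = 0x251C.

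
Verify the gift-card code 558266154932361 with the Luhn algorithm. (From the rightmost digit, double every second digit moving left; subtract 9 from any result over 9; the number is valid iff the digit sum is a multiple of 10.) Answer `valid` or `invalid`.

From the right, keep odd positions and double even positions (subtract 9 from any doubled value over 9):
  doubled (positions 2,4,...): 3 4 9 1 3 4 1 → sum 25
  kept (positions 1,3,...): 1 3 3 4 1 6 8 5 → sum 31
Total = 56.
56 mod 10 = 6, so the number is invalid.

invalid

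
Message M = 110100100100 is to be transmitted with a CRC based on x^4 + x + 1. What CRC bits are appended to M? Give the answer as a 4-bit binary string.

0001

Append 4 zeros: 1101001001000000. Divide by 10011 (XOR where the leading bit is 1):
  pos 0: 11010 XOR 10011 = 01001
  pos 1: 10010 XOR 10011 = 00001
  pos 5: 11001 XOR 10011 = 01010
  pos 6: 10100 XOR 10011 = 00111
  pos 8: 11100 XOR 10011 = 01111
  pos 9: 11110 XOR 10011 = 01101
  pos 10: 11010 XOR 10011 = 01001
  pos 11: 10010 XOR 10011 = 00001
Remainder (last 4 bits) = 0001. This is the CRC / FCS.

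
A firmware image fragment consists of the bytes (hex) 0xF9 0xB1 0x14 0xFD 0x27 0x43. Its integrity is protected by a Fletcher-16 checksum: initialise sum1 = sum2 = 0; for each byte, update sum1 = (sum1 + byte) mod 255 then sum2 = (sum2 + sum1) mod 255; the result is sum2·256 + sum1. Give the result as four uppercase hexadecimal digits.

3028

Running sums (mod 255):
  after byte 0 (0xF9): sum1=249, sum2=249
  after byte 1 (0xB1): sum1=171, sum2=165
  after byte 2 (0x14): sum1=191, sum2=101
  after byte 3 (0xFD): sum1=189, sum2=35
  after byte 4 (0x27): sum1=228, sum2=8
  after byte 5 (0x43): sum1=40, sum2=48
Checksum = sum2·256 + sum1 = 48·256 + 40 = 12328 = 0x3028.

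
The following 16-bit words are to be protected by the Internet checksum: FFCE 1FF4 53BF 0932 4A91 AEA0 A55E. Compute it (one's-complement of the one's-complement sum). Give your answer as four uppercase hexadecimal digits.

One's-complement addition (fold any carry out of bit 15 back into bit 0):
  0xFFCE + 0x1FF4 = 0x11FC2 → wrap carry → 0x1FC3
  0x1FC3 + 0x53BF = 0x07382
  0x7382 + 0x0932 = 0x07CB4
  0x7CB4 + 0x4A91 = 0x0C745
  0xC745 + 0xAEA0 = 0x175E5 → wrap carry → 0x75E6
  0x75E6 + 0xA55E = 0x11B44 → wrap carry → 0x1B45
One's-complement sum = 0x1B45.
Checksum = ~0x1B45 & 0xFFFF = 0xE4BA.

E4BA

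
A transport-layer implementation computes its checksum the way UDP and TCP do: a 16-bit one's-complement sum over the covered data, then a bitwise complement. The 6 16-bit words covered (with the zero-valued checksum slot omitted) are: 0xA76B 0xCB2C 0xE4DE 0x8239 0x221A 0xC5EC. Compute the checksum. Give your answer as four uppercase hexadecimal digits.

One's-complement addition (fold any carry out of bit 15 back into bit 0):
  0xA76B + 0xCB2C = 0x17297 → wrap carry → 0x7298
  0x7298 + 0xE4DE = 0x15776 → wrap carry → 0x5777
  0x5777 + 0x8239 = 0x0D9B0
  0xD9B0 + 0x221A = 0x0FBCA
  0xFBCA + 0xC5EC = 0x1C1B6 → wrap carry → 0xC1B7
One's-complement sum = 0xC1B7.
Checksum = ~0xC1B7 & 0xFFFF = 0x3E48.

3E48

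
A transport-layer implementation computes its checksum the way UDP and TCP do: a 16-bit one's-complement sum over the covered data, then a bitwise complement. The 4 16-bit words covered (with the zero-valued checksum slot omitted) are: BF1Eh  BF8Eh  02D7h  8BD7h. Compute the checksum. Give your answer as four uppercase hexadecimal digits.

One's-complement addition (fold any carry out of bit 15 back into bit 0):
  0xBF1E + 0xBF8E = 0x17EAC → wrap carry → 0x7EAD
  0x7EAD + 0x02D7 = 0x08184
  0x8184 + 0x8BD7 = 0x10D5B → wrap carry → 0x0D5C
One's-complement sum = 0x0D5C.
Checksum = ~0x0D5C & 0xFFFF = 0xF2A3.

F2A3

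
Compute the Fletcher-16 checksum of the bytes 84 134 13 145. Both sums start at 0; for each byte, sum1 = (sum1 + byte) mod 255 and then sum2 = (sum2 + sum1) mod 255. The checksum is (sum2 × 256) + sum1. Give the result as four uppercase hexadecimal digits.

9079

Running sums (mod 255):
  after byte 0 (84): sum1=84, sum2=84
  after byte 1 (134): sum1=218, sum2=47
  after byte 2 (13): sum1=231, sum2=23
  after byte 3 (145): sum1=121, sum2=144
Checksum = sum2·256 + sum1 = 144·256 + 121 = 36985 = 0x9079.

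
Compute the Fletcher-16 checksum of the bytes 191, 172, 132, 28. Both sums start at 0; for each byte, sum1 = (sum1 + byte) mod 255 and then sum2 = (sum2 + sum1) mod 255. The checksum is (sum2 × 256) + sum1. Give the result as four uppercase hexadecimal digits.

2A0D

Running sums (mod 255):
  after byte 0 (191): sum1=191, sum2=191
  after byte 1 (172): sum1=108, sum2=44
  after byte 2 (132): sum1=240, sum2=29
  after byte 3 (28): sum1=13, sum2=42
Checksum = sum2·256 + sum1 = 42·256 + 13 = 10765 = 0x2A0D.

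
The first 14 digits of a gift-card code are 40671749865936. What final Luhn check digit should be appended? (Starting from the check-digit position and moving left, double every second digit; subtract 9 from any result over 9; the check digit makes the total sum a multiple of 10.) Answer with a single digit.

Partial digits right→left: 6 3 9 5 6 8 9 4 7 1 7 6 0 4
Double every second digit counting from the check-digit position (so the 1st, 3rd, 5th, ... of the partial from the right).
  doubled (with −9 where >9): 3 9 3 9 5 5 0 → sum 34
  kept as-is: 3 5 8 4 1 6 4 → sum 31
Total = 34 + 31 = 65.
Check digit = (10 − (65 mod 10)) mod 10 = 5.

5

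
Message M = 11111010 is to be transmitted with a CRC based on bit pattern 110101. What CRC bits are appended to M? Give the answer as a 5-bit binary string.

00101

Append 5 zeros: 1111101000000. Divide by 110101 (XOR where the leading bit is 1):
  pos 0: 111110 XOR 110101 = 001011
  pos 2: 101110 XOR 110101 = 011011
  pos 3: 110110 XOR 110101 = 000011
  pos 7: 110000 XOR 110101 = 000101
Remainder (last 5 bits) = 00101. This is the CRC / FCS.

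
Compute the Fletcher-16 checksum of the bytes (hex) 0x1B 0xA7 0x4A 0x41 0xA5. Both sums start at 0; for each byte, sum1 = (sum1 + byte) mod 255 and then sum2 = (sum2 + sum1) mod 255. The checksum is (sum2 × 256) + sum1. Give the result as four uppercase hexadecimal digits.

Running sums (mod 255):
  after byte 0 (0x1B): sum1=27, sum2=27
  after byte 1 (0xA7): sum1=194, sum2=221
  after byte 2 (0x4A): sum1=13, sum2=234
  after byte 3 (0x41): sum1=78, sum2=57
  after byte 4 (0xA5): sum1=243, sum2=45
Checksum = sum2·256 + sum1 = 45·256 + 243 = 11763 = 0x2DF3.

2DF3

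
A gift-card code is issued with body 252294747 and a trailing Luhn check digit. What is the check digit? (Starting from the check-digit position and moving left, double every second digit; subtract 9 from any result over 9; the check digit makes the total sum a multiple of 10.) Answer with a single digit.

Partial digits right→left: 7 4 7 4 9 2 2 5 2
Double every second digit counting from the check-digit position (so the 1st, 3rd, 5th, ... of the partial from the right).
  doubled (with −9 where >9): 5 5 9 4 4 → sum 27
  kept as-is: 4 4 2 5 → sum 15
Total = 27 + 15 = 42.
Check digit = (10 − (42 mod 10)) mod 10 = 8.

8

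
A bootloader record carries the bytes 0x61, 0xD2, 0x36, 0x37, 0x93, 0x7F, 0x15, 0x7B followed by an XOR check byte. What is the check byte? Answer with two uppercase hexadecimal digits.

XOR the bytes together:
  start with 0x61
  0x61 ⊕ 0xD2 = 0xB3
  0xB3 ⊕ 0x36 = 0x85
  0x85 ⊕ 0x37 = 0xB2
  0xB2 ⊕ 0x93 = 0x21
  0x21 ⊕ 0x7F = 0x5E
  0x5E ⊕ 0x15 = 0x4B
  0x4B ⊕ 0x7B = 0x30

30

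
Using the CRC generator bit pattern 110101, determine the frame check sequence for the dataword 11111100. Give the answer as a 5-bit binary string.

Append 5 zeros: 1111110000000. Divide by 110101 (XOR where the leading bit is 1):
  pos 0: 111111 XOR 110101 = 001010
  pos 2: 101000 XOR 110101 = 011101
  pos 3: 111010 XOR 110101 = 001111
  pos 5: 111100 XOR 110101 = 001001
  pos 7: 100100 XOR 110101 = 010001
Remainder (last 5 bits) = 10001. This is the CRC / FCS.

10001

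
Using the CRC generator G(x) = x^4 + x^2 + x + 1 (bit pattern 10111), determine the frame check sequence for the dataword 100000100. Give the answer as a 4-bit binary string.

0101

Append 4 zeros: 1000001000000. Divide by 10111 (XOR where the leading bit is 1):
  pos 0: 10000 XOR 10111 = 00111
  pos 2: 11101 XOR 10111 = 01010
  pos 3: 10100 XOR 10111 = 00011
  pos 6: 11000 XOR 10111 = 01111
  pos 7: 11110 XOR 10111 = 01001
  pos 8: 10010 XOR 10111 = 00101
Remainder (last 4 bits) = 0101. This is the CRC / FCS.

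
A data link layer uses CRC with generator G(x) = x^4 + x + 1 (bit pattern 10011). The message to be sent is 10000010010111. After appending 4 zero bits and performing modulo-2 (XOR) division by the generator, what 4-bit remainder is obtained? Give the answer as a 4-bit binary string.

0110

Append 4 zeros: 100000100101110000. Divide by 10011 (XOR where the leading bit is 1):
  pos 0: 10000 XOR 10011 = 00011
  pos 3: 11010 XOR 10011 = 01001
  pos 4: 10010 XOR 10011 = 00001
  pos 8: 11011 XOR 10011 = 01000
  pos 9: 10001 XOR 10011 = 00010
  pos 12: 10000 XOR 10011 = 00011
Remainder (last 4 bits) = 0110. This is the CRC / FCS.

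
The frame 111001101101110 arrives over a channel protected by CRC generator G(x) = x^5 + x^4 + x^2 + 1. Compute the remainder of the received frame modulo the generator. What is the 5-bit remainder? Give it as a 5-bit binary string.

00000

Modulo-2 division of 111001101101110 by 110101:
  pos 0: 111001 XOR 110101 = 001100
  pos 2: 110010 XOR 110101 = 000111
  pos 5: 111110 XOR 110101 = 001011
  pos 7: 101111 XOR 110101 = 011010
  pos 8: 110101 XOR 110101 = 000000
Remainder = 00000 (zero — the frame passes the CRC check).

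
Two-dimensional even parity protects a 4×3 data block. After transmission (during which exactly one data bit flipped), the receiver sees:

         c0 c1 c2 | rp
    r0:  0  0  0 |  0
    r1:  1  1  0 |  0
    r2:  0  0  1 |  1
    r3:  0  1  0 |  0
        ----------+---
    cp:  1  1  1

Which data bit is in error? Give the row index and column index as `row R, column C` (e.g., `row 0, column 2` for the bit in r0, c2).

Recompute each row's even parity and compare to rp:
  r0: data parity 0, sent rp 0 → ok
  r1: data parity 0, sent rp 0 → ok
  r2: data parity 1, sent rp 1 → ok
  r3: data parity 1, sent rp 0 → mismatch
Recompute each column's even parity and compare to cp:
  c0: data parity 1, sent cp 1 → ok
  c1: data parity 0, sent cp 1 → mismatch
  c2: data parity 1, sent cp 1 → ok
Exactly one row (r3) and one column (c1) fail → the flipped bit is at their intersection.

row 3, column 1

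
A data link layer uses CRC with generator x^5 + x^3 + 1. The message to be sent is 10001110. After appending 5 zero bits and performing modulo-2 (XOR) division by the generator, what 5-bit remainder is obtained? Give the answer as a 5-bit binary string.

Append 5 zeros: 1000111000000. Divide by 101001 (XOR where the leading bit is 1):
  pos 0: 100011 XOR 101001 = 001010
  pos 2: 101010 XOR 101001 = 000011
  pos 6: 110000 XOR 101001 = 011001
  pos 7: 110010 XOR 101001 = 011011
Remainder (last 5 bits) = 11011. This is the CRC / FCS.

11011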